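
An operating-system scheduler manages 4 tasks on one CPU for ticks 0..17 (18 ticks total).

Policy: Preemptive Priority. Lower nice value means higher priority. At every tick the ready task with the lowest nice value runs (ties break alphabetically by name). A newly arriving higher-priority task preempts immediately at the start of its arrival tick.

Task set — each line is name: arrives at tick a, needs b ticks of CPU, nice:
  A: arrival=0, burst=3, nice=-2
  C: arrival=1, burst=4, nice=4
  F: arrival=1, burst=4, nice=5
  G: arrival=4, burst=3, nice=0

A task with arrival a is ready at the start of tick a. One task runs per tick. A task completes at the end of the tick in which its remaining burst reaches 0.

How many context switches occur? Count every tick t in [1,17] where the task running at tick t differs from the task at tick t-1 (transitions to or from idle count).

t=0: ready={A} → run A
t=1: ready={A,C,F} → run A
t=2: ready={A,C,F} → run A
t=3: ready={C,F} → run C
t=4: ready={C,F,G} → run G
t=5: ready={C,F,G} → run G
t=6: ready={C,F,G} → run G
t=7: ready={C,F} → run C
t=8: ready={C,F} → run C
t=9: ready={C,F} → run C
t=10: ready={F} → run F
t=11: ready={F} → run F
t=12: ready={F} → run F
t=13: ready={F} → run F
t=14: (idle)
t=15: (idle)
t=16: (idle)
t=17: (idle)

context switches = 5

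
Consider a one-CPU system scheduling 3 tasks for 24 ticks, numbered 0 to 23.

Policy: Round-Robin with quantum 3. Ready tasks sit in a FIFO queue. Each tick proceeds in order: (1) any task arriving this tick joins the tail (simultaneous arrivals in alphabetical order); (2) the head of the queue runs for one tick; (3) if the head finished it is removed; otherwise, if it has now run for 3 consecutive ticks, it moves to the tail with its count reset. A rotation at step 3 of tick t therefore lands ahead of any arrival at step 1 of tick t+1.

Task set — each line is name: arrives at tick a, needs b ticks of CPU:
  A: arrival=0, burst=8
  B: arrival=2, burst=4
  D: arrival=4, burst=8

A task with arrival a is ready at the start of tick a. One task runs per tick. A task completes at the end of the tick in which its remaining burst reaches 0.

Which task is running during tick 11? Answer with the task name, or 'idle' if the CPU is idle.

t=0: queue=[A] q_used=0 → run A
t=1: queue=[A] q_used=1 → run A
t=2: queue=[A,B] q_used=2 → run A
t=3: queue=[B,A] q_used=0 → run B
t=4: queue=[B,A,D] q_used=1 → run B
t=5: queue=[B,A,D] q_used=2 → run B
t=6: queue=[A,D,B] q_used=0 → run A
t=7: queue=[A,D,B] q_used=1 → run A
t=8: queue=[A,D,B] q_used=2 → run A
t=9: queue=[D,B,A] q_used=0 → run D
t=10: queue=[D,B,A] q_used=1 → run D
t=11: queue=[D,B,A] q_used=2 → run D
t=12: queue=[B,A,D] q_used=0 → run B
t=13: queue=[A,D] q_used=0 → run A
t=14: queue=[A,D] q_used=1 → run A
t=15: queue=[D] q_used=0 → run D
t=16: queue=[D] q_used=1 → run D
t=17: queue=[D] q_used=2 → run D
t=18: queue=[D] q_used=0 → run D
t=19: queue=[D] q_used=1 → run D
t=20: (idle)
t=21: (idle)
t=22: (idle)
t=23: (idle)

running at tick 11 = D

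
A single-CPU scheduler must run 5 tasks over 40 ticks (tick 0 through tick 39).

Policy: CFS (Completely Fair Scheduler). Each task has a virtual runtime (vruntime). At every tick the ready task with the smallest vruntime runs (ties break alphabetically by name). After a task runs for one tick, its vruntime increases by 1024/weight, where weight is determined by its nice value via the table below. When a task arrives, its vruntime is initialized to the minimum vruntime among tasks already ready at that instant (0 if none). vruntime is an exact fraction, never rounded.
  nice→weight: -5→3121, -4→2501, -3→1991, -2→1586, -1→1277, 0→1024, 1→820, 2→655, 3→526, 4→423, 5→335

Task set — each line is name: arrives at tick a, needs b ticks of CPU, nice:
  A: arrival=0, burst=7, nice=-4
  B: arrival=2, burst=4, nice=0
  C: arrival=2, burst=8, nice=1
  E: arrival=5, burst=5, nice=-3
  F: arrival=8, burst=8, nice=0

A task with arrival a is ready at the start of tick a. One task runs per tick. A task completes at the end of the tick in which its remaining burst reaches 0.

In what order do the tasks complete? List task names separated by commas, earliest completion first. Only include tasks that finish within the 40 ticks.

completion order = A, E, B, F, C

t=0: vr[A=0] → run A
t=1: vr[A=1024/2501] → run A
t=2: vr[A=2048/2501 B=2048/2501 C=2048/2501] → run A
t=3: vr[A=3072/2501 B=2048/2501 C=2048/2501] → run B
t=4: vr[A=3072/2501 B=4549/2501 C=2048/2501] → run C
t=5: vr[A=3072/2501 B=4549/2501 C=25856/12505 E=3072/2501] → run A
t=6: vr[A=4096/2501 B=4549/2501 C=25856/12505 E=3072/2501] → run E
t=7: vr[A=4096/2501 B=4549/2501 C=25856/12505 E=8677376/4979491] → run A
t=8: vr[A=5120/2501 B=4549/2501 C=25856/12505 E=8677376/4979491 F=8677376/4979491] → run E
t=9: vr[A=5120/2501 B=4549/2501 C=25856/12505 E=11238400/4979491 F=8677376/4979491] → run F
t=10: vr[A=5120/2501 B=4549/2501 C=25856/12505 E=11238400/4979491 F=13656867/4979491] → run B
t=11: vr[A=5120/2501 B=7050/2501 C=25856/12505 E=11238400/4979491 F=13656867/4979491] → run A
t=12: vr[A=6144/2501 B=7050/2501 C=25856/12505 E=11238400/4979491 F=13656867/4979491] → run C
t=13: vr[A=6144/2501 B=7050/2501 C=41472/12505 E=11238400/4979491 F=13656867/4979491] → run E
t=14: vr[A=6144/2501 B=7050/2501 C=41472/12505 E=13799424/4979491 F=13656867/4979491] → run A
t=15: vr[B=7050/2501 C=41472/12505 E=13799424/4979491 F=13656867/4979491] → run F
t=16: vr[B=7050/2501 C=41472/12505 E=13799424/4979491 F=18636358/4979491] → run E
t=17: vr[B=7050/2501 C=41472/12505 E=16360448/4979491 F=18636358/4979491] → run B
t=18: vr[B=9551/2501 C=41472/12505 E=16360448/4979491 F=18636358/4979491] → run E
t=19: vr[B=9551/2501 C=41472/12505 F=18636358/4979491] → run C
t=20: vr[B=9551/2501 C=57088/12505 F=18636358/4979491] → run F
t=21: vr[B=9551/2501 C=57088/12505 F=23615849/4979491] → run B
t=22: vr[C=57088/12505 F=23615849/4979491] → run C
t=23: vr[C=72704/12505 F=23615849/4979491] → run F
t=24: vr[C=72704/12505 F=28595340/4979491] → run F
t=25: vr[C=72704/12505 F=33574831/4979491] → run C
t=26: vr[C=17664/2501 F=33574831/4979491] → run F
t=27: vr[C=17664/2501 F=38554322/4979491] → run C
t=28: vr[C=103936/12505 F=38554322/4979491] → run F
t=29: vr[C=103936/12505 F=43533813/4979491] → run C
t=30: vr[C=119552/12505 F=43533813/4979491] → run F
t=31: vr[C=119552/12505] → run C
t=32: (idle)
t=33: (idle)
t=34: (idle)
t=35: (idle)
t=36: (idle)
t=37: (idle)
t=38: (idle)
t=39: (idle)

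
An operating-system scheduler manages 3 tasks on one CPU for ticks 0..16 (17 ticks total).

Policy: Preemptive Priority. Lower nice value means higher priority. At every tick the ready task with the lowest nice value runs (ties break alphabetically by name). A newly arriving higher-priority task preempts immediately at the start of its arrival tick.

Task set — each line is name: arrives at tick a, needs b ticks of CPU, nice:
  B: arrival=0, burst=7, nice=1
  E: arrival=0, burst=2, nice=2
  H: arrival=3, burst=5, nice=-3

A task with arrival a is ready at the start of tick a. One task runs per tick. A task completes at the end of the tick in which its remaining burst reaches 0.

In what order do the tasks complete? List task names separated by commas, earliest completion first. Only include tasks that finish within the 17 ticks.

t=0: ready={B,E} → run B
t=1: ready={B,E} → run B
t=2: ready={B,E} → run B
t=3: ready={B,E,H} → run H
t=4: ready={B,E,H} → run H
t=5: ready={B,E,H} → run H
t=6: ready={B,E,H} → run H
t=7: ready={B,E,H} → run H
t=8: ready={B,E} → run B
t=9: ready={B,E} → run B
t=10: ready={B,E} → run B
t=11: ready={B,E} → run B
t=12: ready={E} → run E
t=13: ready={E} → run E
t=14: (idle)
t=15: (idle)
t=16: (idle)

completion order = H, B, E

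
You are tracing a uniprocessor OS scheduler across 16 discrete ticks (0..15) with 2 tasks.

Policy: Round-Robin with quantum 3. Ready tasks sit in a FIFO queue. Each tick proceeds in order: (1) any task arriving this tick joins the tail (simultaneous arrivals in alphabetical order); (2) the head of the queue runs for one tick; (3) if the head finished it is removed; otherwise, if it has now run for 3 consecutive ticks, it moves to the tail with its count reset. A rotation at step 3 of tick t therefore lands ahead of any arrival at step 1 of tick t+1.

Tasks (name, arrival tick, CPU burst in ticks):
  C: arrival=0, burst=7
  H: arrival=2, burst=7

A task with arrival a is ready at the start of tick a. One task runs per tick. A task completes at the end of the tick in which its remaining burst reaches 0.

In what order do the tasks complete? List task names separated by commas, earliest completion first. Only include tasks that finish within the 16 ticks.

completion order = C, H

t=0: queue=[C] q_used=0 → run C
t=1: queue=[C] q_used=1 → run C
t=2: queue=[C,H] q_used=2 → run C
t=3: queue=[H,C] q_used=0 → run H
t=4: queue=[H,C] q_used=1 → run H
t=5: queue=[H,C] q_used=2 → run H
t=6: queue=[C,H] q_used=0 → run C
t=7: queue=[C,H] q_used=1 → run C
t=8: queue=[C,H] q_used=2 → run C
t=9: queue=[H,C] q_used=0 → run H
t=10: queue=[H,C] q_used=1 → run H
t=11: queue=[H,C] q_used=2 → run H
t=12: queue=[C,H] q_used=0 → run C
t=13: queue=[H] q_used=0 → run H
t=14: (idle)
t=15: (idle)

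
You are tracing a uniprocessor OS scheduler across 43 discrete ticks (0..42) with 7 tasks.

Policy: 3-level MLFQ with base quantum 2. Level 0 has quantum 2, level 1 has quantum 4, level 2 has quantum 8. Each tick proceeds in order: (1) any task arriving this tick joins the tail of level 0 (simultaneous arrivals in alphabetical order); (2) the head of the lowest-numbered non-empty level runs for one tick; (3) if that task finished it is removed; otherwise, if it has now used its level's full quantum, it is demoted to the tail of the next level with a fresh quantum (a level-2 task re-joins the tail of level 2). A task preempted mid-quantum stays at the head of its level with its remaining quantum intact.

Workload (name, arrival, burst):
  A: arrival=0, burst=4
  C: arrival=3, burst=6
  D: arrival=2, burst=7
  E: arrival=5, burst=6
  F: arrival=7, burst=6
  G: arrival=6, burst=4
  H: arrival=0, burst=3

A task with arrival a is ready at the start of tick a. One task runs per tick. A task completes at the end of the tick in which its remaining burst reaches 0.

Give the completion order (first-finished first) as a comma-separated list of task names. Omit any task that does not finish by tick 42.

completion order = A, H, C, E, G, F, D

t=0: L0/L1/L2 = AH/-/- → run A
t=1: L0/L1/L2 = AH/-/- → run A
t=2: L0/L1/L2 = HD/A/- → run H
t=3: L0/L1/L2 = HDC/A/- → run H
t=4: L0/L1/L2 = DC/AH/- → run D
t=5: L0/L1/L2 = DCE/AH/- → run D
t=6: L0/L1/L2 = CEG/AHD/- → run C
t=7: L0/L1/L2 = CEGF/AHD/- → run C
t=8: L0/L1/L2 = EGF/AHDC/- → run E
t=9: L0/L1/L2 = EGF/AHDC/- → run E
t=10: L0/L1/L2 = GF/AHDCE/- → run G
t=11: L0/L1/L2 = GF/AHDCE/- → run G
t=12: L0/L1/L2 = F/AHDCEG/- → run F
t=13: L0/L1/L2 = F/AHDCEG/- → run F
t=14: L0/L1/L2 = -/AHDCEGF/- → run A
t=15: L0/L1/L2 = -/AHDCEGF/- → run A
t=16: L0/L1/L2 = -/HDCEGF/- → run H
t=17: L0/L1/L2 = -/DCEGF/- → run D
t=18: L0/L1/L2 = -/DCEGF/- → run D
t=19: L0/L1/L2 = -/DCEGF/- → run D
t=20: L0/L1/L2 = -/DCEGF/- → run D
t=21: L0/L1/L2 = -/CEGF/D → run C
t=22: L0/L1/L2 = -/CEGF/D → run C
t=23: L0/L1/L2 = -/CEGF/D → run C
t=24: L0/L1/L2 = -/CEGF/D → run C
t=25: L0/L1/L2 = -/EGF/D → run E
t=26: L0/L1/L2 = -/EGF/D → run E
t=27: L0/L1/L2 = -/EGF/D → run E
t=28: L0/L1/L2 = -/EGF/D → run E
t=29: L0/L1/L2 = -/GF/D → run G
t=30: L0/L1/L2 = -/GF/D → run G
t=31: L0/L1/L2 = -/F/D → run F
t=32: L0/L1/L2 = -/F/D → run F
t=33: L0/L1/L2 = -/F/D → run F
t=34: L0/L1/L2 = -/F/D → run F
t=35: L0/L1/L2 = -/-/D → run D
t=36: (idle)
t=37: (idle)
t=38: (idle)
t=39: (idle)
t=40: (idle)
t=41: (idle)
t=42: (idle)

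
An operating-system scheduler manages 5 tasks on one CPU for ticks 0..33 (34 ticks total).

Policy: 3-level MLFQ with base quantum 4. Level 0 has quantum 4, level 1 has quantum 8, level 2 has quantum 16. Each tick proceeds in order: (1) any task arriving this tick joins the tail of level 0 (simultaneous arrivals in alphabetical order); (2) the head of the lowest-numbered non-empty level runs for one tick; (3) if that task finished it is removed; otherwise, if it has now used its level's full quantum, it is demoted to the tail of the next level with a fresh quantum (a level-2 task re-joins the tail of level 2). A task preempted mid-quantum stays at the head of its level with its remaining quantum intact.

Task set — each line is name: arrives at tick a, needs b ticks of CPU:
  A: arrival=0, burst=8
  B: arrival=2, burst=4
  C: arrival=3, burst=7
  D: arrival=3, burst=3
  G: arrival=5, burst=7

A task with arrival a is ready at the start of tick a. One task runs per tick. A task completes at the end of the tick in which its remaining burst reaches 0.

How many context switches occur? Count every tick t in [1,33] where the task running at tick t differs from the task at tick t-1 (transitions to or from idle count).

t=0: L0/L1/L2 = A/-/- → run A
t=1: L0/L1/L2 = A/-/- → run A
t=2: L0/L1/L2 = AB/-/- → run A
t=3: L0/L1/L2 = ABCD/-/- → run A
t=4: L0/L1/L2 = BCD/A/- → run B
t=5: L0/L1/L2 = BCDG/A/- → run B
t=6: L0/L1/L2 = BCDG/A/- → run B
t=7: L0/L1/L2 = BCDG/A/- → run B
t=8: L0/L1/L2 = CDG/A/- → run C
t=9: L0/L1/L2 = CDG/A/- → run C
t=10: L0/L1/L2 = CDG/A/- → run C
t=11: L0/L1/L2 = CDG/A/- → run C
t=12: L0/L1/L2 = DG/AC/- → run D
t=13: L0/L1/L2 = DG/AC/- → run D
t=14: L0/L1/L2 = DG/AC/- → run D
t=15: L0/L1/L2 = G/AC/- → run G
t=16: L0/L1/L2 = G/AC/- → run G
t=17: L0/L1/L2 = G/AC/- → run G
t=18: L0/L1/L2 = G/AC/- → run G
t=19: L0/L1/L2 = -/ACG/- → run A
t=20: L0/L1/L2 = -/ACG/- → run A
t=21: L0/L1/L2 = -/ACG/- → run A
t=22: L0/L1/L2 = -/ACG/- → run A
t=23: L0/L1/L2 = -/CG/- → run C
t=24: L0/L1/L2 = -/CG/- → run C
t=25: L0/L1/L2 = -/CG/- → run C
t=26: L0/L1/L2 = -/G/- → run G
t=27: L0/L1/L2 = -/G/- → run G
t=28: L0/L1/L2 = -/G/- → run G
t=29: (idle)
t=30: (idle)
t=31: (idle)
t=32: (idle)
t=33: (idle)

context switches = 8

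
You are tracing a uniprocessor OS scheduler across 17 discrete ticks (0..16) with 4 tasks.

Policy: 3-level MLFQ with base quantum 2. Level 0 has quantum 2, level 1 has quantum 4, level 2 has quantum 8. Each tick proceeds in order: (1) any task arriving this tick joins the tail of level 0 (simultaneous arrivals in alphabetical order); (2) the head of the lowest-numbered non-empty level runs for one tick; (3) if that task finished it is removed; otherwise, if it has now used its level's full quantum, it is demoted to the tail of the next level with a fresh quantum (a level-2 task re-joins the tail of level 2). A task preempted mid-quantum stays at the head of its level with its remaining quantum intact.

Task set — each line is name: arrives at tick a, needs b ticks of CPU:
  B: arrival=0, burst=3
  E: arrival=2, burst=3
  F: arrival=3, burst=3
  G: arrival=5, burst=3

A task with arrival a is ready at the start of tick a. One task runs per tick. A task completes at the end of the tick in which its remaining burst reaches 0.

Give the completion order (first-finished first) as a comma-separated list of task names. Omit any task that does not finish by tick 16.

completion order = B, E, F, G

t=0: L0/L1/L2 = B/-/- → run B
t=1: L0/L1/L2 = B/-/- → run B
t=2: L0/L1/L2 = E/B/- → run E
t=3: L0/L1/L2 = EF/B/- → run E
t=4: L0/L1/L2 = F/BE/- → run F
t=5: L0/L1/L2 = FG/BE/- → run F
t=6: L0/L1/L2 = G/BEF/- → run G
t=7: L0/L1/L2 = G/BEF/- → run G
t=8: L0/L1/L2 = -/BEFG/- → run B
t=9: L0/L1/L2 = -/EFG/- → run E
t=10: L0/L1/L2 = -/FG/- → run F
t=11: L0/L1/L2 = -/G/- → run G
t=12: (idle)
t=13: (idle)
t=14: (idle)
t=15: (idle)
t=16: (idle)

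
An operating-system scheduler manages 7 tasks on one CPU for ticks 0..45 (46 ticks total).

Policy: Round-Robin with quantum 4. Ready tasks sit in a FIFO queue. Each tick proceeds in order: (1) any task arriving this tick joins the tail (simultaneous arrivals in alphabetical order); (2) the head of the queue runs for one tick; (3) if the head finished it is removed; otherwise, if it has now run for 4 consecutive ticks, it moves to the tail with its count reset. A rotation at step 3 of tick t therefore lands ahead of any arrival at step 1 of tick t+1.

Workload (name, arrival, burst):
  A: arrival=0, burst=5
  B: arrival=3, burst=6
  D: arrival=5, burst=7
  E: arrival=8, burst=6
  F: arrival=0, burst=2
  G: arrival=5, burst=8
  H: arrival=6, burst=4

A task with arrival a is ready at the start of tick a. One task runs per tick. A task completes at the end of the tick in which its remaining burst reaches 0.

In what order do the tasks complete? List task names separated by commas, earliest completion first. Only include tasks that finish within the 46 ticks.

t=0: queue=[A,F] q_used=0 → run A
t=1: queue=[A,F] q_used=1 → run A
t=2: queue=[A,F] q_used=2 → run A
t=3: queue=[A,F,B] q_used=3 → run A
t=4: queue=[F,B,A] q_used=0 → run F
t=5: queue=[F,B,A,D,G] q_used=1 → run F
t=6: queue=[B,A,D,G,H] q_used=0 → run B
t=7: queue=[B,A,D,G,H] q_used=1 → run B
t=8: queue=[B,A,D,G,H,E] q_used=2 → run B
t=9: queue=[B,A,D,G,H,E] q_used=3 → run B
t=10: queue=[A,D,G,H,E,B] q_used=0 → run A
t=11: queue=[D,G,H,E,B] q_used=0 → run D
t=12: queue=[D,G,H,E,B] q_used=1 → run D
t=13: queue=[D,G,H,E,B] q_used=2 → run D
t=14: queue=[D,G,H,E,B] q_used=3 → run D
t=15: queue=[G,H,E,B,D] q_used=0 → run G
t=16: queue=[G,H,E,B,D] q_used=1 → run G
t=17: queue=[G,H,E,B,D] q_used=2 → run G
t=18: queue=[G,H,E,B,D] q_used=3 → run G
t=19: queue=[H,E,B,D,G] q_used=0 → run H
t=20: queue=[H,E,B,D,G] q_used=1 → run H
t=21: queue=[H,E,B,D,G] q_used=2 → run H
t=22: queue=[H,E,B,D,G] q_used=3 → run H
t=23: queue=[E,B,D,G] q_used=0 → run E
t=24: queue=[E,B,D,G] q_used=1 → run E
t=25: queue=[E,B,D,G] q_used=2 → run E
t=26: queue=[E,B,D,G] q_used=3 → run E
t=27: queue=[B,D,G,E] q_used=0 → run B
t=28: queue=[B,D,G,E] q_used=1 → run B
t=29: queue=[D,G,E] q_used=0 → run D
t=30: queue=[D,G,E] q_used=1 → run D
t=31: queue=[D,G,E] q_used=2 → run D
t=32: queue=[G,E] q_used=0 → run G
t=33: queue=[G,E] q_used=1 → run G
t=34: queue=[G,E] q_used=2 → run G
t=35: queue=[G,E] q_used=3 → run G
t=36: queue=[E] q_used=0 → run E
t=37: queue=[E] q_used=1 → run E
t=38: (idle)
t=39: (idle)
t=40: (idle)
t=41: (idle)
t=42: (idle)
t=43: (idle)
t=44: (idle)
t=45: (idle)

completion order = F, A, H, B, D, G, E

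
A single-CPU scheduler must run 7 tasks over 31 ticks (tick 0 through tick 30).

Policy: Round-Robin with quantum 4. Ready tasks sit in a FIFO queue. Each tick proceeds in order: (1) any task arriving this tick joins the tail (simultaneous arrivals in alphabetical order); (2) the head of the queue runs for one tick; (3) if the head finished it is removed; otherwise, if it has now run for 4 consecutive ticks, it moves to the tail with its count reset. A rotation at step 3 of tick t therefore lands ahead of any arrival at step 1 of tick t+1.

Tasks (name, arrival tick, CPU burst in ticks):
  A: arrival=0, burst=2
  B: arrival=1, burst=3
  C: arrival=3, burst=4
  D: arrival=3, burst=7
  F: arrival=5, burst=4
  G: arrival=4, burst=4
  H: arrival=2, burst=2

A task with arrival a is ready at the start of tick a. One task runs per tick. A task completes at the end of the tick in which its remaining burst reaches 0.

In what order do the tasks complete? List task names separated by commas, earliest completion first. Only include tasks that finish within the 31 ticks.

t=0: queue=[A] q_used=0 → run A
t=1: queue=[A,B] q_used=1 → run A
t=2: queue=[B,H] q_used=0 → run B
t=3: queue=[B,H,C,D] q_used=1 → run B
t=4: queue=[B,H,C,D,G] q_used=2 → run B
t=5: queue=[H,C,D,G,F] q_used=0 → run H
t=6: queue=[H,C,D,G,F] q_used=1 → run H
t=7: queue=[C,D,G,F] q_used=0 → run C
t=8: queue=[C,D,G,F] q_used=1 → run C
t=9: queue=[C,D,G,F] q_used=2 → run C
t=10: queue=[C,D,G,F] q_used=3 → run C
t=11: queue=[D,G,F] q_used=0 → run D
t=12: queue=[D,G,F] q_used=1 → run D
t=13: queue=[D,G,F] q_used=2 → run D
t=14: queue=[D,G,F] q_used=3 → run D
t=15: queue=[G,F,D] q_used=0 → run G
t=16: queue=[G,F,D] q_used=1 → run G
t=17: queue=[G,F,D] q_used=2 → run G
t=18: queue=[G,F,D] q_used=3 → run G
t=19: queue=[F,D] q_used=0 → run F
t=20: queue=[F,D] q_used=1 → run F
t=21: queue=[F,D] q_used=2 → run F
t=22: queue=[F,D] q_used=3 → run F
t=23: queue=[D] q_used=0 → run D
t=24: queue=[D] q_used=1 → run D
t=25: queue=[D] q_used=2 → run D
t=26: (idle)
t=27: (idle)
t=28: (idle)
t=29: (idle)
t=30: (idle)

completion order = A, B, H, C, G, F, D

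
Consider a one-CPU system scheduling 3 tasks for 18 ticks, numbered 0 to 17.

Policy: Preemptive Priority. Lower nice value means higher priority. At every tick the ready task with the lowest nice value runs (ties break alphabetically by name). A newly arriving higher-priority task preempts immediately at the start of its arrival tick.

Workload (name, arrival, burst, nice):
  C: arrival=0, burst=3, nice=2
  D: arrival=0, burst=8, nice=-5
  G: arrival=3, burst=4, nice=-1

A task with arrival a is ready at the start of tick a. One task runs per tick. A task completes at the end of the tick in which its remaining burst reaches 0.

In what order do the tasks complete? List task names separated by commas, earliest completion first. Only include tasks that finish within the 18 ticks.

t=0: ready={C,D} → run D
t=1: ready={C,D} → run D
t=2: ready={C,D} → run D
t=3: ready={C,D,G} → run D
t=4: ready={C,D,G} → run D
t=5: ready={C,D,G} → run D
t=6: ready={C,D,G} → run D
t=7: ready={C,D,G} → run D
t=8: ready={C,G} → run G
t=9: ready={C,G} → run G
t=10: ready={C,G} → run G
t=11: ready={C,G} → run G
t=12: ready={C} → run C
t=13: ready={C} → run C
t=14: ready={C} → run C
t=15: (idle)
t=16: (idle)
t=17: (idle)

completion order = D, G, C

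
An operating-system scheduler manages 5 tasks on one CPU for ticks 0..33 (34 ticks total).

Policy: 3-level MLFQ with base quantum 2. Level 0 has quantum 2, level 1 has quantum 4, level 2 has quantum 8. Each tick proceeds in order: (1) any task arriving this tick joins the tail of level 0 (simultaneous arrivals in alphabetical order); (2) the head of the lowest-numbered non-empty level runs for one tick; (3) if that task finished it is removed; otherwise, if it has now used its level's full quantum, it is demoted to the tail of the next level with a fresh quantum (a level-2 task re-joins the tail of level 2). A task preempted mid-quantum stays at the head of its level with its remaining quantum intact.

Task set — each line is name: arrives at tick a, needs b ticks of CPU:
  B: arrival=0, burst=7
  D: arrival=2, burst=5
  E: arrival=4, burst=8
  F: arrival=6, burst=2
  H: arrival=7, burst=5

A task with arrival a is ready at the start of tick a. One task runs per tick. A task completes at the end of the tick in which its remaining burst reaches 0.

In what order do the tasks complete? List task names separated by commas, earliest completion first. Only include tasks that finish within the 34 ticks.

completion order = F, D, H, B, E

t=0: L0/L1/L2 = B/-/- → run B
t=1: L0/L1/L2 = B/-/- → run B
t=2: L0/L1/L2 = D/B/- → run D
t=3: L0/L1/L2 = D/B/- → run D
t=4: L0/L1/L2 = E/BD/- → run E
t=5: L0/L1/L2 = E/BD/- → run E
t=6: L0/L1/L2 = F/BDE/- → run F
t=7: L0/L1/L2 = FH/BDE/- → run F
t=8: L0/L1/L2 = H/BDE/- → run H
t=9: L0/L1/L2 = H/BDE/- → run H
t=10: L0/L1/L2 = -/BDEH/- → run B
t=11: L0/L1/L2 = -/BDEH/- → run B
t=12: L0/L1/L2 = -/BDEH/- → run B
t=13: L0/L1/L2 = -/BDEH/- → run B
t=14: L0/L1/L2 = -/DEH/B → run D
t=15: L0/L1/L2 = -/DEH/B → run D
t=16: L0/L1/L2 = -/DEH/B → run D
t=17: L0/L1/L2 = -/EH/B → run E
t=18: L0/L1/L2 = -/EH/B → run E
t=19: L0/L1/L2 = -/EH/B → run E
t=20: L0/L1/L2 = -/EH/B → run E
t=21: L0/L1/L2 = -/H/BE → run H
t=22: L0/L1/L2 = -/H/BE → run H
t=23: L0/L1/L2 = -/H/BE → run H
t=24: L0/L1/L2 = -/-/BE → run B
t=25: L0/L1/L2 = -/-/E → run E
t=26: L0/L1/L2 = -/-/E → run E
t=27: (idle)
t=28: (idle)
t=29: (idle)
t=30: (idle)
t=31: (idle)
t=32: (idle)
t=33: (idle)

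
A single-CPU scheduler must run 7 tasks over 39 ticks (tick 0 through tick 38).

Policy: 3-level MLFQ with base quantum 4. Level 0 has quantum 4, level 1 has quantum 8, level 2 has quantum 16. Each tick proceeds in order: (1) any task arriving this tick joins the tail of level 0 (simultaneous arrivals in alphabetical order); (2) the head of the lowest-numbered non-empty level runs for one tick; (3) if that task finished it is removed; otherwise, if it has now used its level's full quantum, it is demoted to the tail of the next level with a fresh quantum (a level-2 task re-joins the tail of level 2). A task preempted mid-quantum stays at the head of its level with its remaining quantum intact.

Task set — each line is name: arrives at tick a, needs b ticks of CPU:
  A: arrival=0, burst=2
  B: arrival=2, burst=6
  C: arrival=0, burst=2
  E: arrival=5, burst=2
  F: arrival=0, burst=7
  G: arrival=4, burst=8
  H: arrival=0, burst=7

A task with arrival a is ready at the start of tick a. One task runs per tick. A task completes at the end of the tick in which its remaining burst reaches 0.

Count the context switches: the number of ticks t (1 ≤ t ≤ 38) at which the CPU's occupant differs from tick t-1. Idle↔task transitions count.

context switches = 11

t=0: L0/L1/L2 = ACFH/-/- → run A
t=1: L0/L1/L2 = ACFH/-/- → run A
t=2: L0/L1/L2 = CFHB/-/- → run C
t=3: L0/L1/L2 = CFHB/-/- → run C
t=4: L0/L1/L2 = FHBG/-/- → run F
t=5: L0/L1/L2 = FHBGE/-/- → run F
t=6: L0/L1/L2 = FHBGE/-/- → run F
t=7: L0/L1/L2 = FHBGE/-/- → run F
t=8: L0/L1/L2 = HBGE/F/- → run H
t=9: L0/L1/L2 = HBGE/F/- → run H
t=10: L0/L1/L2 = HBGE/F/- → run H
t=11: L0/L1/L2 = HBGE/F/- → run H
t=12: L0/L1/L2 = BGE/FH/- → run B
t=13: L0/L1/L2 = BGE/FH/- → run B
t=14: L0/L1/L2 = BGE/FH/- → run B
t=15: L0/L1/L2 = BGE/FH/- → run B
t=16: L0/L1/L2 = GE/FHB/- → run G
t=17: L0/L1/L2 = GE/FHB/- → run G
t=18: L0/L1/L2 = GE/FHB/- → run G
t=19: L0/L1/L2 = GE/FHB/- → run G
t=20: L0/L1/L2 = E/FHBG/- → run E
t=21: L0/L1/L2 = E/FHBG/- → run E
t=22: L0/L1/L2 = -/FHBG/- → run F
t=23: L0/L1/L2 = -/FHBG/- → run F
t=24: L0/L1/L2 = -/FHBG/- → run F
t=25: L0/L1/L2 = -/HBG/- → run H
t=26: L0/L1/L2 = -/HBG/- → run H
t=27: L0/L1/L2 = -/HBG/- → run H
t=28: L0/L1/L2 = -/BG/- → run B
t=29: L0/L1/L2 = -/BG/- → run B
t=30: L0/L1/L2 = -/G/- → run G
t=31: L0/L1/L2 = -/G/- → run G
t=32: L0/L1/L2 = -/G/- → run G
t=33: L0/L1/L2 = -/G/- → run G
t=34: (idle)
t=35: (idle)
t=36: (idle)
t=37: (idle)
t=38: (idle)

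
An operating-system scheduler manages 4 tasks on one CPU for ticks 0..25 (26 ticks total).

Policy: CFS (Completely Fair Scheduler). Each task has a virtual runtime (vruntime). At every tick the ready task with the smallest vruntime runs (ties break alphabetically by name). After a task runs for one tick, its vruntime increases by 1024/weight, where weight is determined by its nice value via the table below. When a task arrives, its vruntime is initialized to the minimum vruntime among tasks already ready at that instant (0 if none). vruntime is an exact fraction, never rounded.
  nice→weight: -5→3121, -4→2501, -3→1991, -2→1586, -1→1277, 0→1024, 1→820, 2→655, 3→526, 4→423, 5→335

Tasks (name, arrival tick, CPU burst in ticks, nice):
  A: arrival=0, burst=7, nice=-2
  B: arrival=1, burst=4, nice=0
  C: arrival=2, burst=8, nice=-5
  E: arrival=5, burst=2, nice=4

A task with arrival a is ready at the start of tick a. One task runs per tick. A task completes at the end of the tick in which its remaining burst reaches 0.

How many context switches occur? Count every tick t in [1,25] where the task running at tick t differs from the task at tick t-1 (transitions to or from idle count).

t=0: vr[A=0] → run A
t=1: vr[A=512/793 B=512/793] → run A
t=2: vr[A=1024/793 B=512/793 C=512/793] → run B
t=3: vr[A=1024/793 B=1305/793 C=512/793] → run C
t=4: vr[A=1024/793 B=1305/793 C=2409984/2474953] → run C
t=5: vr[A=1024/793 B=1305/793 C=3222016/2474953 E=1024/793] → run A
t=6: vr[A=1536/793 B=1305/793 C=3222016/2474953 E=1024/793] → run E
t=7: vr[A=1536/793 B=1305/793 C=3222016/2474953 E=1245184/335439] → run C
t=8: vr[A=1536/793 B=1305/793 C=4034048/2474953 E=1245184/335439] → run C
t=9: vr[A=1536/793 B=1305/793 C=4846080/2474953 E=1245184/335439] → run B
t=10: vr[A=1536/793 B=2098/793 C=4846080/2474953 E=1245184/335439] → run A
t=11: vr[A=2048/793 B=2098/793 C=4846080/2474953 E=1245184/335439] → run C
t=12: vr[A=2048/793 B=2098/793 C=5658112/2474953 E=1245184/335439] → run C
t=13: vr[A=2048/793 B=2098/793 C=6470144/2474953 E=1245184/335439] → run A
t=14: vr[A=2560/793 B=2098/793 C=6470144/2474953 E=1245184/335439] → run C
t=15: vr[A=2560/793 B=2098/793 C=7282176/2474953 E=1245184/335439] → run B
t=16: vr[A=2560/793 B=2891/793 C=7282176/2474953 E=1245184/335439] → run C
t=17: vr[A=2560/793 B=2891/793 E=1245184/335439] → run A
t=18: vr[A=3072/793 B=2891/793 E=1245184/335439] → run B
t=19: vr[A=3072/793 E=1245184/335439] → run E
t=20: vr[A=3072/793] → run A
t=21: (idle)
t=22: (idle)
t=23: (idle)
t=24: (idle)
t=25: (idle)

context switches = 17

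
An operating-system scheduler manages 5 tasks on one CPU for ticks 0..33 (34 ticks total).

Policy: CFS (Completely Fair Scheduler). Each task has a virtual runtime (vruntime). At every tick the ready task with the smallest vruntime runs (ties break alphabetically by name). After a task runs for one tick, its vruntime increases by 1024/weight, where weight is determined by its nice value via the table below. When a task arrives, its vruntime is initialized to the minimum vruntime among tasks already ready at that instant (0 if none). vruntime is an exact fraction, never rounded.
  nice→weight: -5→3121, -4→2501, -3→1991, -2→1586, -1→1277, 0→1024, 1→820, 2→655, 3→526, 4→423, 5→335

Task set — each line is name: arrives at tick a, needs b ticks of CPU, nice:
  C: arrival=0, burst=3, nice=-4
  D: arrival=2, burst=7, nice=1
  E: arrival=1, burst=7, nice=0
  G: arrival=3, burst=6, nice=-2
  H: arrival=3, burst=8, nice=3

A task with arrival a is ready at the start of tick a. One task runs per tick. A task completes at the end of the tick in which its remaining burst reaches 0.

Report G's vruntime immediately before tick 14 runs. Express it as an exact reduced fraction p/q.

t=0: vr[C=0] → run C
t=1: vr[C=1024/2501 E=1024/2501] → run C
t=2: vr[C=2048/2501 D=1024/2501 E=1024/2501] → run D
t=3: vr[C=2048/2501 D=20736/12505 E=1024/2501 G=1024/2501 H=1024/2501] → run E
t=4: vr[C=2048/2501 D=20736/12505 E=3525/2501 G=1024/2501 H=1024/2501] → run G
t=5: vr[C=2048/2501 D=20736/12505 E=3525/2501 G=34304/32513 H=1024/2501] → run H
t=6: vr[C=2048/2501 D=20736/12505 E=3525/2501 G=34304/32513 H=1549824/657763] → run C
t=7: vr[D=20736/12505 E=3525/2501 G=34304/32513 H=1549824/657763] → run G
t=8: vr[D=20736/12505 E=3525/2501 G=55296/32513 H=1549824/657763] → run E
t=9: vr[D=20736/12505 E=6026/2501 G=55296/32513 H=1549824/657763] → run D
t=10: vr[D=36352/12505 E=6026/2501 G=55296/32513 H=1549824/657763] → run G
t=11: vr[D=36352/12505 E=6026/2501 G=76288/32513 H=1549824/657763] → run G
t=12: vr[D=36352/12505 E=6026/2501 G=97280/32513 H=1549824/657763] → run H
t=13: vr[D=36352/12505 E=6026/2501 G=97280/32513 H=2830336/657763] → run E
t=14: vr[D=36352/12505 E=8527/2501 G=97280/32513 H=2830336/657763] → run D
t=15: vr[D=51968/12505 E=8527/2501 G=97280/32513 H=2830336/657763] → run G
t=16: vr[D=51968/12505 E=8527/2501 G=118272/32513 H=2830336/657763] → run E
t=17: vr[D=51968/12505 E=11028/2501 G=118272/32513 H=2830336/657763] → run G
t=18: vr[D=51968/12505 E=11028/2501 H=2830336/657763] → run D
t=19: vr[D=67584/12505 E=11028/2501 H=2830336/657763] → run H
t=20: vr[D=67584/12505 E=11028/2501 H=4110848/657763] → run E
t=21: vr[D=67584/12505 E=13529/2501 H=4110848/657763] → run D
t=22: vr[D=16640/2501 E=13529/2501 H=4110848/657763] → run E
t=23: vr[D=16640/2501 E=16030/2501 H=4110848/657763] → run H
t=24: vr[D=16640/2501 E=16030/2501 H=5391360/657763] → run E
t=25: vr[D=16640/2501 H=5391360/657763] → run D
t=26: vr[D=98816/12505 H=5391360/657763] → run D
t=27: vr[H=5391360/657763] → run H
t=28: vr[H=6671872/657763] → run H
t=29: vr[H=7952384/657763] → run H
t=30: vr[H=9232896/657763] → run H
t=31: (idle)
t=32: (idle)
t=33: (idle)

vruntime(G, start of tick 14) = 97280/32513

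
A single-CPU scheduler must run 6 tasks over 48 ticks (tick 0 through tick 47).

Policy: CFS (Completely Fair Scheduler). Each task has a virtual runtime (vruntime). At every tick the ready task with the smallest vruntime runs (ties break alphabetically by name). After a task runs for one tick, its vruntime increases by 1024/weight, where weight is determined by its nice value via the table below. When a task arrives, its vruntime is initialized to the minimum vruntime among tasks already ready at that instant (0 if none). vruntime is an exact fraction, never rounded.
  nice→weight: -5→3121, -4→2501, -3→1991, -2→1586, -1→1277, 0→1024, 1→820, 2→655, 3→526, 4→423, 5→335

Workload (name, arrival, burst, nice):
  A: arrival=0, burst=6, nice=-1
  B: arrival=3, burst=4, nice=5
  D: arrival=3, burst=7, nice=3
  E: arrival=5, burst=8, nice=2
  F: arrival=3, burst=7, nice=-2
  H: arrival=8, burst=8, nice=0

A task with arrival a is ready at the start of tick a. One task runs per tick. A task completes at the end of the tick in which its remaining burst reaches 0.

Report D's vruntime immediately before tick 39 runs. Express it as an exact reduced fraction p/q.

t=0: vr[A=0] → run A
t=1: vr[A=1024/1277] → run A
t=2: vr[A=2048/1277] → run A
t=3: vr[A=3072/1277 B=3072/1277 D=3072/1277 F=3072/1277] → run A
t=4: vr[A=4096/1277 B=3072/1277 D=3072/1277 F=3072/1277] → run B
t=5: vr[A=4096/1277 B=2336768/427795 D=3072/1277 E=3072/1277 F=3072/1277] → run D
t=6: vr[A=4096/1277 B=2336768/427795 D=1461760/335851 E=3072/1277 F=3072/1277] → run E
t=7: vr[A=4096/1277 B=2336768/427795 D=1461760/335851 E=3319808/836435 F=3072/1277] → run F
t=8: vr[A=4096/1277 B=2336768/427795 D=1461760/335851 E=3319808/836435 F=3089920/1012661 H=3089920/1012661] → run F
t=9: vr[A=4096/1277 B=2336768/427795 D=1461760/335851 E=3319808/836435 F=3743744/1012661 H=3089920/1012661] → run H
t=10: vr[A=4096/1277 B=2336768/427795 D=1461760/335851 E=3319808/836435 F=3743744/1012661 H=4102581/1012661] → run A
t=11: vr[A=5120/1277 B=2336768/427795 D=1461760/335851 E=3319808/836435 F=3743744/1012661 H=4102581/1012661] → run F
t=12: vr[A=5120/1277 B=2336768/427795 D=1461760/335851 E=3319808/836435 F=4397568/1012661 H=4102581/1012661] → run E
t=13: vr[A=5120/1277 B=2336768/427795 D=1461760/335851 E=4627456/836435 F=4397568/1012661 H=4102581/1012661] → run A
t=14: vr[B=2336768/427795 D=1461760/335851 E=4627456/836435 F=4397568/1012661 H=4102581/1012661] → run H
t=15: vr[B=2336768/427795 D=1461760/335851 E=4627456/836435 F=4397568/1012661 H=5115242/1012661] → run F
t=16: vr[B=2336768/427795 D=1461760/335851 E=4627456/836435 F=5051392/1012661 H=5115242/1012661] → run D
t=17: vr[B=2336768/427795 D=2115584/335851 E=4627456/836435 F=5051392/1012661 H=5115242/1012661] → run F
t=18: vr[B=2336768/427795 D=2115584/335851 E=4627456/836435 F=5705216/1012661 H=5115242/1012661] → run H
t=19: vr[B=2336768/427795 D=2115584/335851 E=4627456/836435 F=5705216/1012661 H=6127903/1012661] → run B
t=20: vr[B=3644416/427795 D=2115584/335851 E=4627456/836435 F=5705216/1012661 H=6127903/1012661] → run E
t=21: vr[B=3644416/427795 D=2115584/335851 E=5935104/836435 F=5705216/1012661 H=6127903/1012661] → run F
t=22: vr[B=3644416/427795 D=2115584/335851 E=5935104/836435 F=6359040/1012661 H=6127903/1012661] → run H
t=23: vr[B=3644416/427795 D=2115584/335851 E=5935104/836435 F=6359040/1012661 H=7140564/1012661] → run F
t=24: vr[B=3644416/427795 D=2115584/335851 E=5935104/836435 H=7140564/1012661] → run D
t=25: vr[B=3644416/427795 D=2769408/335851 E=5935104/836435 H=7140564/1012661] → run H
t=26: vr[B=3644416/427795 D=2769408/335851 E=5935104/836435 H=8153225/1012661] → run E
t=27: vr[B=3644416/427795 D=2769408/335851 E=7242752/836435 H=8153225/1012661] → run H
t=28: vr[B=3644416/427795 D=2769408/335851 E=7242752/836435 H=9165886/1012661] → run D
t=29: vr[B=3644416/427795 D=3423232/335851 E=7242752/836435 H=9165886/1012661] → run B
t=30: vr[B=4952064/427795 D=3423232/335851 E=7242752/836435 H=9165886/1012661] → run E
t=31: vr[B=4952064/427795 D=3423232/335851 E=1710080/167287 H=9165886/1012661] → run H
t=32: vr[B=4952064/427795 D=3423232/335851 E=1710080/167287 H=10178547/1012661] → run H
t=33: vr[B=4952064/427795 D=3423232/335851 E=1710080/167287] → run D
t=34: vr[B=4952064/427795 D=4077056/335851 E=1710080/167287] → run E
t=35: vr[B=4952064/427795 D=4077056/335851 E=9858048/836435] → run B
t=36: vr[D=4077056/335851 E=9858048/836435] → run E
t=37: vr[D=4077056/335851 E=11165696/836435] → run D
t=38: vr[D=4730880/335851 E=11165696/836435] → run E
t=39: vr[D=4730880/335851] → run D
t=40: (idle)
t=41: (idle)
t=42: (idle)
t=43: (idle)
t=44: (idle)
t=45: (idle)
t=46: (idle)
t=47: (idle)

vruntime(D, start of tick 39) = 4730880/335851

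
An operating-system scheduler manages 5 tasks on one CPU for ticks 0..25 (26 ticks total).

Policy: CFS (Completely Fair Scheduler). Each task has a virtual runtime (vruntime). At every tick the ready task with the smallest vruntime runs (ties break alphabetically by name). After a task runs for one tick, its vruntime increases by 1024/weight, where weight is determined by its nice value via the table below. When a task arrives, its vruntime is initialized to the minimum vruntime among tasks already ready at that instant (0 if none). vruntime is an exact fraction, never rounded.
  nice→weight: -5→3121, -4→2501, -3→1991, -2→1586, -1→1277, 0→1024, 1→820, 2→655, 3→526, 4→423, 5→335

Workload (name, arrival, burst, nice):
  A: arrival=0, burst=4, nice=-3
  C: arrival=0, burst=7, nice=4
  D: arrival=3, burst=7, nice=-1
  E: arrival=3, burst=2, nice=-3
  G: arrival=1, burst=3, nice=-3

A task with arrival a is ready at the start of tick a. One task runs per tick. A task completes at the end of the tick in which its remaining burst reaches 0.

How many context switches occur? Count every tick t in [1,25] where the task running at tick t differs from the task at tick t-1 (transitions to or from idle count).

context switches = 18

t=0: vr[A=0 C=0] → run A
t=1: vr[A=1024/1991 C=0 G=0] → run C
t=2: vr[A=1024/1991 C=1024/423 G=0] → run G
t=3: vr[A=1024/1991 C=1024/423 D=1024/1991 E=1024/1991 G=1024/1991] → run A
t=4: vr[A=2048/1991 C=1024/423 D=1024/1991 E=1024/1991 G=1024/1991] → run D
t=5: vr[A=2048/1991 C=1024/423 D=3346432/2542507 E=1024/1991 G=1024/1991] → run E
t=6: vr[A=2048/1991 C=1024/423 D=3346432/2542507 E=2048/1991 G=1024/1991] → run G
t=7: vr[A=2048/1991 C=1024/423 D=3346432/2542507 E=2048/1991 G=2048/1991] → run A
t=8: vr[A=3072/1991 C=1024/423 D=3346432/2542507 E=2048/1991 G=2048/1991] → run E
t=9: vr[A=3072/1991 C=1024/423 D=3346432/2542507 G=2048/1991] → run G
t=10: vr[A=3072/1991 C=1024/423 D=3346432/2542507] → run D
t=11: vr[A=3072/1991 C=1024/423 D=5385216/2542507] → run A
t=12: vr[C=1024/423 D=5385216/2542507] → run D
t=13: vr[C=1024/423 D=7424000/2542507] → run C
t=14: vr[C=2048/423 D=7424000/2542507] → run D
t=15: vr[C=2048/423 D=9462784/2542507] → run D
t=16: vr[C=2048/423 D=11501568/2542507] → run D
t=17: vr[C=2048/423 D=13540352/2542507] → run C
t=18: vr[C=1024/141 D=13540352/2542507] → run D
t=19: vr[C=1024/141] → run C
t=20: vr[C=4096/423] → run C
t=21: vr[C=5120/423] → run C
t=22: vr[C=2048/141] → run C
t=23: (idle)
t=24: (idle)
t=25: (idle)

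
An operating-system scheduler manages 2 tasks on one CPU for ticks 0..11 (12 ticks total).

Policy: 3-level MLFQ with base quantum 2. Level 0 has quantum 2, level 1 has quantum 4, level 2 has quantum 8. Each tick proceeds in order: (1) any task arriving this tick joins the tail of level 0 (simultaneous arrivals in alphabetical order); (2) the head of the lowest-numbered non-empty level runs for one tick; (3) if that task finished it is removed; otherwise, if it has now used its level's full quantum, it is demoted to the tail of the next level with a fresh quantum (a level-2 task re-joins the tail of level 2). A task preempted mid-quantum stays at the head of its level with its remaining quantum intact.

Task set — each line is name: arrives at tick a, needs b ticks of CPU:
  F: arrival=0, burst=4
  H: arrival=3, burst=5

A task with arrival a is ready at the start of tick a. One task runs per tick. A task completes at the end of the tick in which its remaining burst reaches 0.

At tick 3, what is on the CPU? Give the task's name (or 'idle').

t=0: L0/L1/L2 = F/-/- → run F
t=1: L0/L1/L2 = F/-/- → run F
t=2: L0/L1/L2 = -/F/- → run F
t=3: L0/L1/L2 = H/F/- → run H
t=4: L0/L1/L2 = H/F/- → run H
t=5: L0/L1/L2 = -/FH/- → run F
t=6: L0/L1/L2 = -/H/- → run H
t=7: L0/L1/L2 = -/H/- → run H
t=8: L0/L1/L2 = -/H/- → run H
t=9: (idle)
t=10: (idle)
t=11: (idle)

running at tick 3 = H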